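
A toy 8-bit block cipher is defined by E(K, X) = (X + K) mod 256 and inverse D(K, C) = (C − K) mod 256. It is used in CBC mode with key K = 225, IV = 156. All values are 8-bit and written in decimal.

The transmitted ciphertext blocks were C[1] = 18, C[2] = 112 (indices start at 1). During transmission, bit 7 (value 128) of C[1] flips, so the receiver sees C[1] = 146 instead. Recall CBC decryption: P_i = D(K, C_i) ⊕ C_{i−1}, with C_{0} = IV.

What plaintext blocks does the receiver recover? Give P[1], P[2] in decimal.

P[1] = 45, P[2] = 29

Only C[1] changed, to 146. In CBC, a change in C_i garbles P_i and flips the same bit in P_{i+1}. Decrypting the received ciphertext:
P[1]: D(K, 146) = 177; 177 ⊕ 156 = 45.
P[2]: D(K, 112) = 143; 143 ⊕ 146 = 29.
Blocks that differ from the original plaintext: P[1], P[2].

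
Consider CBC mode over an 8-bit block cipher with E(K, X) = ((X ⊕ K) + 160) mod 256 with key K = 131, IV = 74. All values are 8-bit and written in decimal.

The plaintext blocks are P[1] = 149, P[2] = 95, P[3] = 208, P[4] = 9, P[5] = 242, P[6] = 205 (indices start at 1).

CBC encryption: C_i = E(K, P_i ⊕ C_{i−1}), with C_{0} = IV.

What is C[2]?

C[2] = 192

C[1]: P[1] ⊕ 74 = 223; E(K, 223) = 252.
C[2]: P[2] ⊕ 252 = 163; E(K, 163) = 192.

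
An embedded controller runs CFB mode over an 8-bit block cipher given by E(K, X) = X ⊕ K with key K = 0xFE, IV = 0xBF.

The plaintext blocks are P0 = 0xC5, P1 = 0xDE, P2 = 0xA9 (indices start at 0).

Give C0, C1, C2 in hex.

C0 = 0x84, C1 = 0xA4, C2 = 0xF3

CFB encryption: C_i = P_i ⊕ E(K, C_{i−1}), with C_{−1} = IV.
C0: E(K, 0xBF) = 0x41; 0xC5 ⊕ 0x41 = 0x84.
C1: E(K, 0x84) = 0x7A; 0xDE ⊕ 0x7A = 0xA4.
C2: E(K, 0xA4) = 0x5A; 0xA9 ⊕ 0x5A = 0xF3.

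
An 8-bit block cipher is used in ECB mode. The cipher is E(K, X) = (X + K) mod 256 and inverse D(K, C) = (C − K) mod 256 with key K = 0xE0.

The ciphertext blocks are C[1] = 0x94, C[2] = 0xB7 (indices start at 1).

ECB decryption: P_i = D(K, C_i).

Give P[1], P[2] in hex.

P[1] = 0xB4, P[2] = 0xD7

P[1]: D(K, 0x94) = 0xB4.
P[2]: D(K, 0xB7) = 0xD7.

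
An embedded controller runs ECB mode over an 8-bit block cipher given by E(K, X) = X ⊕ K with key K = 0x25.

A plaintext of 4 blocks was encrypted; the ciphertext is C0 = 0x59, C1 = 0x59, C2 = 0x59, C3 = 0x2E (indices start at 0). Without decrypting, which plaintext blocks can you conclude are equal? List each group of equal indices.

ECB encrypts each block independently with the same key, so equal ciphertext blocks imply equal plaintext blocks.
C0 = C1 = C2 = 0x59, so P0 = P1 = P2.

P0 = P1 = P2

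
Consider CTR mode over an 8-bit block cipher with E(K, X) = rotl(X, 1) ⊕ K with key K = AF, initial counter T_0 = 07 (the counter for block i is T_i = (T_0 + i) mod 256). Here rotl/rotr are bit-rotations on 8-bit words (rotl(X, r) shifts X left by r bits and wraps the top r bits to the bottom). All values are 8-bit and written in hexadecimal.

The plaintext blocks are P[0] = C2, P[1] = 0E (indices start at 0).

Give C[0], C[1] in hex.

C[0] = 63, C[1] = B1

CTR encryption: S_i = E(K, T_i) where T_i is the counter for block i; C_i = P_i ⊕ S_i.
C[0]: T = 07, S = E(K, T) = A1; C2 ⊕ A1 = 63.
C[1]: T = 08, S = E(K, T) = BF; 0E ⊕ BF = B1.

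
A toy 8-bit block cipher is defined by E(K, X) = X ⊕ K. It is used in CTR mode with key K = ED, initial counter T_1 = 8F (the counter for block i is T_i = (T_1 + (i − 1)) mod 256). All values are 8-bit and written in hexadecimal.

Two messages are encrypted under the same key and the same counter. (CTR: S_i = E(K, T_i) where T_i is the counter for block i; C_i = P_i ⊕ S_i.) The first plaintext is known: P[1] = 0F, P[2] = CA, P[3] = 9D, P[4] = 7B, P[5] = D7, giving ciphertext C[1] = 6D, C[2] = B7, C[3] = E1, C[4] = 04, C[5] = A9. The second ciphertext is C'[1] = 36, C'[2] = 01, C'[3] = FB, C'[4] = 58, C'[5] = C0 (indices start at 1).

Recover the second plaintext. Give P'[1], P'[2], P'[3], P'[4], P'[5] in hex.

In CTR with a reused counter, both messages share the same keystream S_i, so C_i ⊕ C'_i = P_i ⊕ P'_i and thus P'_i = P_i ⊕ C_i ⊕ C'_i.
P'[1]: 0F ⊕ 6D ⊕ 36 = 54.
P'[2]: CA ⊕ B7 ⊕ 01 = 7C.
P'[3]: 9D ⊕ E1 ⊕ FB = 87.
P'[4]: 7B ⊕ 04 ⊕ 58 = 27.
P'[5]: D7 ⊕ A9 ⊕ C0 = BE.

P'[1] = 54, P'[2] = 7C, P'[3] = 87, P'[4] = 27, P'[5] = BE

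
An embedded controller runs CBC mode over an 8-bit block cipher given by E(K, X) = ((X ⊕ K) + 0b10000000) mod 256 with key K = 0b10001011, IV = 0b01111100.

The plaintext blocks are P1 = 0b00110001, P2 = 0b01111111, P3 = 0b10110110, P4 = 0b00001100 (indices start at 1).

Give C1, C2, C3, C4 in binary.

CBC encryption: C_i = E(K, P_i ⊕ C_{i−1}), with C_{0} = IV.
C1: P1 ⊕ 0b01111100 = 0b01001101; E(K, 0b01001101) = 0b01000110.
C2: P2 ⊕ 0b01000110 = 0b00111001; E(K, 0b00111001) = 0b00110010.
C3: P3 ⊕ 0b00110010 = 0b10000100; E(K, 0b10000100) = 0b10001111.
C4: P4 ⊕ 0b10001111 = 0b10000011; E(K, 0b10000011) = 0b10001000.

C1 = 0b01000110, C2 = 0b00110010, C3 = 0b10001111, C4 = 0b10001000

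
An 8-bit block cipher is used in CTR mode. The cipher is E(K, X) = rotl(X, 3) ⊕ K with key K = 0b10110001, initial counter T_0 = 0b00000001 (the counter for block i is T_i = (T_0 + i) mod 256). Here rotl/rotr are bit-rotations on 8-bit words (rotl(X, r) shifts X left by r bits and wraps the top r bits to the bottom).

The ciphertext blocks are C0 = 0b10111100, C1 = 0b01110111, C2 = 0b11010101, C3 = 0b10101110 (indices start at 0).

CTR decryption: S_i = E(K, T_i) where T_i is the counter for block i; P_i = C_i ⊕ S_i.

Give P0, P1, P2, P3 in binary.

P0 = 0b00000101, P1 = 0b11010110, P2 = 0b01111100, P3 = 0b00111111

P0: T = 0b00000001, S = E(K, T) = 0b10111001; 0b10111100 ⊕ 0b10111001 = 0b00000101.
P1: T = 0b00000010, S = E(K, T) = 0b10100001; 0b01110111 ⊕ 0b10100001 = 0b11010110.
P2: T = 0b00000011, S = E(K, T) = 0b10101001; 0b11010101 ⊕ 0b10101001 = 0b01111100.
P3: T = 0b00000100, S = E(K, T) = 0b10010001; 0b10101110 ⊕ 0b10010001 = 0b00111111.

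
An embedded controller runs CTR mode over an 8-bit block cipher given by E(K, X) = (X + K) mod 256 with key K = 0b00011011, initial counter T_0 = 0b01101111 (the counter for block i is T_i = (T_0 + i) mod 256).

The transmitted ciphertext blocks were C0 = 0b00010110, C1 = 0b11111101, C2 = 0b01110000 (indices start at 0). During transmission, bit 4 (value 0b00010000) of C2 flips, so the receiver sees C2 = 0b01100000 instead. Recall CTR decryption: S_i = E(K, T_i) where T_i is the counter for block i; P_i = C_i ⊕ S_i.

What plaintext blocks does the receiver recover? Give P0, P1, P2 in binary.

P0 = 0b10011100, P1 = 0b01110110, P2 = 0b11101100

Only C2 changed, to 0b01100000. In CTR, a change in C_i flips the same bit in P_i only; the keystream is unaffected. Decrypting the received ciphertext:
P0: T = 0b01101111, S = E(K, T) = 0b10001010; 0b00010110 ⊕ 0b10001010 = 0b10011100.
P1: T = 0b01110000, S = E(K, T) = 0b10001011; 0b11111101 ⊕ 0b10001011 = 0b01110110.
P2: T = 0b01110001, S = E(K, T) = 0b10001100; 0b01100000 ⊕ 0b10001100 = 0b11101100.
Blocks that differ from the original plaintext: P2.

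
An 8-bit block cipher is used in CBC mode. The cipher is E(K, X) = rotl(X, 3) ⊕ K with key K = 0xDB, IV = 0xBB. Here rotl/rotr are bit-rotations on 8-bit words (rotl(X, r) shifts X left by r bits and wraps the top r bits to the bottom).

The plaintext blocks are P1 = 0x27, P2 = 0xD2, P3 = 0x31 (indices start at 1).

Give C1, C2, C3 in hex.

C1 = 0x3F, C2 = 0xB4, C3 = 0xF7

CBC encryption: C_i = E(K, P_i ⊕ C_{i−1}), with C_{0} = IV.
C1: P1 ⊕ 0xBB = 0x9C; E(K, 0x9C) = 0x3F.
C2: P2 ⊕ 0x3F = 0xED; E(K, 0xED) = 0xB4.
C3: P3 ⊕ 0xB4 = 0x85; E(K, 0x85) = 0xF7.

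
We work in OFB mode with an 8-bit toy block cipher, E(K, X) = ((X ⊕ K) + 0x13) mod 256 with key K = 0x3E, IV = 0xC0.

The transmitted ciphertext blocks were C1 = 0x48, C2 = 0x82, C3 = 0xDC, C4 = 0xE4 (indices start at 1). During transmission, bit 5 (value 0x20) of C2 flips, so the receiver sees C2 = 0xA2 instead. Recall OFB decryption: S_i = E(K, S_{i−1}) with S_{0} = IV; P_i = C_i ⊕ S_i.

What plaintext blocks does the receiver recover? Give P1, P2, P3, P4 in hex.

Only C2 changed, to 0xA2. In OFB, a change in C_i flips the same bit in P_i only; the keystream is unaffected. Decrypting the received ciphertext:
P1: S = E(K, 0xC0) = 0x11; 0x48 ⊕ 0x11 = 0x59.
P2: S = E(K, 0x11) = 0x42; 0xA2 ⊕ 0x42 = 0xE0.
P3: S = E(K, 0x42) = 0x8F; 0xDC ⊕ 0x8F = 0x53.
P4: S = E(K, 0x8F) = 0xC4; 0xE4 ⊕ 0xC4 = 0x20.
Blocks that differ from the original plaintext: P2.

P1 = 0x59, P2 = 0xE0, P3 = 0x53, P4 = 0x20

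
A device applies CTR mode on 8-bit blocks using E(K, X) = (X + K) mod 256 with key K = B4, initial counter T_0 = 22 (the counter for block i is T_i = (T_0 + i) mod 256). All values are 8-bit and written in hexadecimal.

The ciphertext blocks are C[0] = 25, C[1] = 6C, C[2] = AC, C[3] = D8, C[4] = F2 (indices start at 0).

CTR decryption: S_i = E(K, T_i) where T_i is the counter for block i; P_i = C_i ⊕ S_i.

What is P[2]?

P[2]: T = 24, S = E(K, T) = D8; AC ⊕ D8 = 74.

P[2] = 74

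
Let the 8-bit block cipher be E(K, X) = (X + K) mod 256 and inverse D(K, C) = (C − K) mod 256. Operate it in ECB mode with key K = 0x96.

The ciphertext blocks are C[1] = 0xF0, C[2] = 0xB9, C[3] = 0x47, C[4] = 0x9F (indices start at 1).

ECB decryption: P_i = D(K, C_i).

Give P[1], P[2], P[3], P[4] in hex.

P[1] = 0x5A, P[2] = 0x23, P[3] = 0xB1, P[4] = 0x09

P[1]: D(K, 0xF0) = 0x5A.
P[2]: D(K, 0xB9) = 0x23.
P[3]: D(K, 0x47) = 0xB1.
P[4]: D(K, 0x9F) = 0x09.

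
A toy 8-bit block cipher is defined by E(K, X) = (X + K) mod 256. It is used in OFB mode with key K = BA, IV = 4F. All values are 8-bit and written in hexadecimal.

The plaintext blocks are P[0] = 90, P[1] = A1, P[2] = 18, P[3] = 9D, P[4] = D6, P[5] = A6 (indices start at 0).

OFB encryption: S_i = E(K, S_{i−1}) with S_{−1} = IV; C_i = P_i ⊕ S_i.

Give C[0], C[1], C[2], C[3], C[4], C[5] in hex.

C[0]: S = E(K, 4F) = 09; 90 ⊕ 09 = 99.
C[1]: S = E(K, 09) = C3; A1 ⊕ C3 = 62.
C[2]: S = E(K, C3) = 7D; 18 ⊕ 7D = 65.
C[3]: S = E(K, 7D) = 37; 9D ⊕ 37 = AA.
C[4]: S = E(K, 37) = F1; D6 ⊕ F1 = 27.
C[5]: S = E(K, F1) = AB; A6 ⊕ AB = 0D.

C[0] = 99, C[1] = 62, C[2] = 65, C[3] = AA, C[4] = 27, C[5] = 0D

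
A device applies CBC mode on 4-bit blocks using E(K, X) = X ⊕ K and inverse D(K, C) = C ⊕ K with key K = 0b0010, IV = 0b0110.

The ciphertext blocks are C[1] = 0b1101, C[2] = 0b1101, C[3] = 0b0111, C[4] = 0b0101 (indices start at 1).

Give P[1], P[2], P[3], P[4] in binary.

P[1] = 0b1001, P[2] = 0b0010, P[3] = 0b1000, P[4] = 0b0000

CBC decryption: P_i = D(K, C_i) ⊕ C_{i−1}, with C_{0} = IV.
P[1]: D(K, 0b1101) = 0b1111; 0b1111 ⊕ 0b0110 = 0b1001.
P[2]: D(K, 0b1101) = 0b1111; 0b1111 ⊕ 0b1101 = 0b0010.
P[3]: D(K, 0b0111) = 0b0101; 0b0101 ⊕ 0b1101 = 0b1000.
P[4]: D(K, 0b0101) = 0b0111; 0b0111 ⊕ 0b0111 = 0b0000.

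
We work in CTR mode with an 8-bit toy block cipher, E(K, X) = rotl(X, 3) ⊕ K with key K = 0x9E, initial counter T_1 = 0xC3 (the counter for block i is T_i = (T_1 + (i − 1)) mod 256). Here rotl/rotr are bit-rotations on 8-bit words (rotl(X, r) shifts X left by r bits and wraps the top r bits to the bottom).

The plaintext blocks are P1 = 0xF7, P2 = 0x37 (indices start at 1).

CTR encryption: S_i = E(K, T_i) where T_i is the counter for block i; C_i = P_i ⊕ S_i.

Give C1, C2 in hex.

C1 = 0x77, C2 = 0x8F

C1: T = 0xC3, S = E(K, T) = 0x80; 0xF7 ⊕ 0x80 = 0x77.
C2: T = 0xC4, S = E(K, T) = 0xB8; 0x37 ⊕ 0xB8 = 0x8F.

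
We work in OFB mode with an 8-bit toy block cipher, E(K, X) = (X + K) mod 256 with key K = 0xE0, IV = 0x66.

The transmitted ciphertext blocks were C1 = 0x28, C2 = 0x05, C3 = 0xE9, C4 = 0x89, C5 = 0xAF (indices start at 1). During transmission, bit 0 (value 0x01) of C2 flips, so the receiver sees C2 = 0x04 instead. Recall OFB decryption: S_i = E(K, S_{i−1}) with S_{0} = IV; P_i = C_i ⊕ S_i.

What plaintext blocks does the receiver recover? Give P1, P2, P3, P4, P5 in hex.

Only C2 changed, to 0x04. In OFB, a change in C_i flips the same bit in P_i only; the keystream is unaffected. Decrypting the received ciphertext:
P1: S = E(K, 0x66) = 0x46; 0x28 ⊕ 0x46 = 0x6E.
P2: S = E(K, 0x46) = 0x26; 0x04 ⊕ 0x26 = 0x22.
P3: S = E(K, 0x26) = 0x06; 0xE9 ⊕ 0x06 = 0xEF.
P4: S = E(K, 0x06) = 0xE6; 0x89 ⊕ 0xE6 = 0x6F.
P5: S = E(K, 0xE6) = 0xC6; 0xAF ⊕ 0xC6 = 0x69.
Blocks that differ from the original plaintext: P2.

P1 = 0x6E, P2 = 0x22, P3 = 0xEF, P4 = 0x6F, P5 = 0x69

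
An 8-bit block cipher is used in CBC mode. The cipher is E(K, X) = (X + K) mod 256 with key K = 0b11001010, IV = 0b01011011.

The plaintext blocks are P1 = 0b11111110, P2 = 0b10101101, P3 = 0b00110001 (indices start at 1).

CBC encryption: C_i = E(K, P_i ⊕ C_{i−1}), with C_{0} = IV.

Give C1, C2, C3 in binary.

C1: P1 ⊕ 0b01011011 = 0b10100101; E(K, 0b10100101) = 0b01101111.
C2: P2 ⊕ 0b01101111 = 0b11000010; E(K, 0b11000010) = 0b10001100.
C3: P3 ⊕ 0b10001100 = 0b10111101; E(K, 0b10111101) = 0b10000111.

C1 = 0b01101111, C2 = 0b10001100, C3 = 0b10000111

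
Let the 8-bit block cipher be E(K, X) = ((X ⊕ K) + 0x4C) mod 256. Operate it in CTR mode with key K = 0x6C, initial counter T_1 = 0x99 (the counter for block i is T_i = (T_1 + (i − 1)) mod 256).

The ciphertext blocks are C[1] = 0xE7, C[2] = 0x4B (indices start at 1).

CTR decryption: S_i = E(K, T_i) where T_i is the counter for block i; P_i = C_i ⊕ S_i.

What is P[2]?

P[2]: T = 0x9A, S = E(K, T) = 0x42; 0x4B ⊕ 0x42 = 0x09.

P[2] = 0x09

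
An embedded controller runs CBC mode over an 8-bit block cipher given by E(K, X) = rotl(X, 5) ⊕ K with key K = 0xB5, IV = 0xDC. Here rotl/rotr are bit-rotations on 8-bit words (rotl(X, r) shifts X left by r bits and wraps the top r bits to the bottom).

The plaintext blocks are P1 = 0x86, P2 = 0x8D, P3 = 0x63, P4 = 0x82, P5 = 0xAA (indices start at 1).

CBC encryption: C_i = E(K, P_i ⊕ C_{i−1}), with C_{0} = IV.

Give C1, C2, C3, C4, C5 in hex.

C1 = 0xFE, C2 = 0xDB, C3 = 0xA2, C4 = 0xB1, C5 = 0xD6

C1: P1 ⊕ 0xDC = 0x5A; E(K, 0x5A) = 0xFE.
C2: P2 ⊕ 0xFE = 0x73; E(K, 0x73) = 0xDB.
C3: P3 ⊕ 0xDB = 0xB8; E(K, 0xB8) = 0xA2.
C4: P4 ⊕ 0xA2 = 0x20; E(K, 0x20) = 0xB1.
C5: P5 ⊕ 0xB1 = 0x1B; E(K, 0x1B) = 0xD6.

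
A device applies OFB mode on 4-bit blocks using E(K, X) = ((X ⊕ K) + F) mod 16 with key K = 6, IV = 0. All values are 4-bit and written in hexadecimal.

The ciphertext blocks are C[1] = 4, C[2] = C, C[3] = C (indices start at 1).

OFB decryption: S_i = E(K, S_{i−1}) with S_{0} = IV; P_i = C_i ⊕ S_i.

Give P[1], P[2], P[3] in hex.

P[1] = 1, P[2] = E, P[3] = F

P[1]: S = E(K, 0) = 5; 4 ⊕ 5 = 1.
P[2]: S = E(K, 5) = 2; C ⊕ 2 = E.
P[3]: S = E(K, 2) = 3; C ⊕ 3 = F.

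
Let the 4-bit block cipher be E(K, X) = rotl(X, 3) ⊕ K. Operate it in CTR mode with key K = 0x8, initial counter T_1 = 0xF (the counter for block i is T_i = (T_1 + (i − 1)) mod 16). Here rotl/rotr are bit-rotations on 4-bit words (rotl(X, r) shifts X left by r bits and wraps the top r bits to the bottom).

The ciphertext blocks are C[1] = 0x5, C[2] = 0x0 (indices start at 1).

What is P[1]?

CTR decryption: S_i = E(K, T_i) where T_i is the counter for block i; P_i = C_i ⊕ S_i.
P[1]: T = 0xF, S = E(K, T) = 0x7; 0x5 ⊕ 0x7 = 0x2.

P[1] = 0x2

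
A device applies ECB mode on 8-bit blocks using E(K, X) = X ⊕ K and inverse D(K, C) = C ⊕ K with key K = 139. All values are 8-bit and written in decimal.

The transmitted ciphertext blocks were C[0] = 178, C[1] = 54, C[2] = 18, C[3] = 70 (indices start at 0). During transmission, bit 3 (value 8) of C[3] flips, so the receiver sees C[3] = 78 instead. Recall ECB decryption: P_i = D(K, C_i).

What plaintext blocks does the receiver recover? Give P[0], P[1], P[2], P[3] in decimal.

P[0] = 57, P[1] = 189, P[2] = 153, P[3] = 197

Only C[3] changed, to 78. In ECB, a change in C_i affects only P_i. Decrypting the received ciphertext:
P[0]: D(K, 178) = 57.
P[1]: D(K, 54) = 189.
P[2]: D(K, 18) = 153.
P[3]: D(K, 78) = 197.
Blocks that differ from the original plaintext: P[3].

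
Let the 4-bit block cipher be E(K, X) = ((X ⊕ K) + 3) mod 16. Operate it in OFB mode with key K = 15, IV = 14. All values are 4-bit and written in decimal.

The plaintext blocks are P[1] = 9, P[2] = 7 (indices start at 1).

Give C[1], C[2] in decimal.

OFB encryption: S_i = E(K, S_{i−1}) with S_{0} = IV; C_i = P_i ⊕ S_i.
C[1]: S = E(K, 14) = 4; 9 ⊕ 4 = 13.
C[2]: S = E(K, 4) = 14; 7 ⊕ 14 = 9.

C[1] = 13, C[2] = 9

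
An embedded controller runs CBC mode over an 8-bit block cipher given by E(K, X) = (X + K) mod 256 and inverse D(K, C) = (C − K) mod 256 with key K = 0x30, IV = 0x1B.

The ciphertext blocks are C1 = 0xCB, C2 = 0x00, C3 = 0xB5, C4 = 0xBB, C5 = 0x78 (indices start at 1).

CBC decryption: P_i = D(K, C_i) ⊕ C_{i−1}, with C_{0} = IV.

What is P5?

P5: D(K, 0x78) = 0x48; 0x48 ⊕ 0xBB = 0xF3.

P5 = 0xF3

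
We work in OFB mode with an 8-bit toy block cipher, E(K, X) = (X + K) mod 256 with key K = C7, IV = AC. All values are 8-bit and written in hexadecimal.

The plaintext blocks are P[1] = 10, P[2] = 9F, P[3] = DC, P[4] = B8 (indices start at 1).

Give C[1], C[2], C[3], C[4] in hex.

C[1] = 63, C[2] = A5, C[3] = DD, C[4] = 70

OFB encryption: S_i = E(K, S_{i−1}) with S_{0} = IV; C_i = P_i ⊕ S_i.
C[1]: S = E(K, AC) = 73; 10 ⊕ 73 = 63.
C[2]: S = E(K, 73) = 3A; 9F ⊕ 3A = A5.
C[3]: S = E(K, 3A) = 01; DC ⊕ 01 = DD.
C[4]: S = E(K, 01) = C8; B8 ⊕ C8 = 70.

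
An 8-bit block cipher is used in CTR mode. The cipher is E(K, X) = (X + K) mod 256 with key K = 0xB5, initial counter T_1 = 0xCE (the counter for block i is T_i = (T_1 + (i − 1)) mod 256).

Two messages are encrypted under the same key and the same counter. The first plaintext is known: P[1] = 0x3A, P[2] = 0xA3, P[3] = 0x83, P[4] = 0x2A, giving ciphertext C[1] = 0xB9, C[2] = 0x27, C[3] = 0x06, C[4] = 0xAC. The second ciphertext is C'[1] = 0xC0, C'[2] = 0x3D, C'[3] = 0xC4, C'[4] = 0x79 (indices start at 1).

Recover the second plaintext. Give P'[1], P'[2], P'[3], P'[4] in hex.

In CTR with a reused counter, both messages share the same keystream S_i, so C_i ⊕ C'_i = P_i ⊕ P'_i and thus P'_i = P_i ⊕ C_i ⊕ C'_i.
P'[1]: 0x3A ⊕ 0xB9 ⊕ 0xC0 = 0x43.
P'[2]: 0xA3 ⊕ 0x27 ⊕ 0x3D = 0xB9.
P'[3]: 0x83 ⊕ 0x06 ⊕ 0xC4 = 0x41.
P'[4]: 0x2A ⊕ 0xAC ⊕ 0x79 = 0xFF.

P'[1] = 0x43, P'[2] = 0xB9, P'[3] = 0x41, P'[4] = 0xFF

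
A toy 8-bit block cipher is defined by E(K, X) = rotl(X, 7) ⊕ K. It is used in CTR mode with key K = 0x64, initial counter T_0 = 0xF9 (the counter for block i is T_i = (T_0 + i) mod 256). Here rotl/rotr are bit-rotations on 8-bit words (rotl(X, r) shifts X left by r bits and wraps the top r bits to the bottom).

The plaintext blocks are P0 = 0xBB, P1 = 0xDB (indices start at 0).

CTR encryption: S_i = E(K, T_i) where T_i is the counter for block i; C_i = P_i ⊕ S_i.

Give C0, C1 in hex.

C0 = 0x23, C1 = 0xC2

C0: T = 0xF9, S = E(K, T) = 0x98; 0xBB ⊕ 0x98 = 0x23.
C1: T = 0xFA, S = E(K, T) = 0x19; 0xDB ⊕ 0x19 = 0xC2.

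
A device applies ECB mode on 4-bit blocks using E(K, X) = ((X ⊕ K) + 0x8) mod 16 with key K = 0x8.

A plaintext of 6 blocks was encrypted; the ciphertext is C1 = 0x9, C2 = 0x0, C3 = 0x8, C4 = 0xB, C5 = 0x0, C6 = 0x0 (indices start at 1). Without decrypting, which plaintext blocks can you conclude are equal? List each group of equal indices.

P2 = P5 = P6

ECB encrypts each block independently with the same key, so equal ciphertext blocks imply equal plaintext blocks.
C2 = C5 = C6 = 0x0, so P2 = P5 = P6.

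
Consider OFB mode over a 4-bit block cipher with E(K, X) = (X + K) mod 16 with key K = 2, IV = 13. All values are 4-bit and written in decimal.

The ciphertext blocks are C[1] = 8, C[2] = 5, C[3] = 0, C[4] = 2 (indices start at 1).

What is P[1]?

P[1] = 7

OFB decryption: S_i = E(K, S_{i−1}) with S_{0} = IV; P_i = C_i ⊕ S_i.
P[1]: S = E(K, 13) = 15; 8 ⊕ 15 = 7.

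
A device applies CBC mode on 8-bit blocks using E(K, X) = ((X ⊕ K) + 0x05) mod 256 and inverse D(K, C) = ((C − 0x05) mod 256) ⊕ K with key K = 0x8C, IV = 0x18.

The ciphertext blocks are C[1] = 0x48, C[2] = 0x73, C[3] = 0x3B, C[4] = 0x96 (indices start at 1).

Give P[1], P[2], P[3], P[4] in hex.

P[1] = 0xD7, P[2] = 0xAA, P[3] = 0xC9, P[4] = 0x26

CBC decryption: P_i = D(K, C_i) ⊕ C_{i−1}, with C_{0} = IV.
P[1]: D(K, 0x48) = 0xCF; 0xCF ⊕ 0x18 = 0xD7.
P[2]: D(K, 0x73) = 0xE2; 0xE2 ⊕ 0x48 = 0xAA.
P[3]: D(K, 0x3B) = 0xBA; 0xBA ⊕ 0x73 = 0xC9.
P[4]: D(K, 0x96) = 0x1D; 0x1D ⊕ 0x3B = 0x26.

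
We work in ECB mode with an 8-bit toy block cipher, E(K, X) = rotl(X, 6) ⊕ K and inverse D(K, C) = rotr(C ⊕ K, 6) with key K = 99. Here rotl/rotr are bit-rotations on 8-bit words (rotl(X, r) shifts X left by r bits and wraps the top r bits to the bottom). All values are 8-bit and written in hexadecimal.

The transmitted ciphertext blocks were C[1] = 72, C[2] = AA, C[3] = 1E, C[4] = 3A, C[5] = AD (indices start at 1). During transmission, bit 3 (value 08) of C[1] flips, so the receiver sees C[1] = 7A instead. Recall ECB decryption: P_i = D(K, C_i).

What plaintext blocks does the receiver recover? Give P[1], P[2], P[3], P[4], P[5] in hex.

Only C[1] changed, to 7A. In ECB, a change in C_i affects only P_i. Decrypting the received ciphertext:
P[1]: D(K, 7A) = 8F.
P[2]: D(K, AA) = CC.
P[3]: D(K, 1E) = 1E.
P[4]: D(K, 3A) = 8E.
P[5]: D(K, AD) = D0.
Blocks that differ from the original plaintext: P[1].

P[1] = 8F, P[2] = CC, P[3] = 1E, P[4] = 8E, P[5] = D0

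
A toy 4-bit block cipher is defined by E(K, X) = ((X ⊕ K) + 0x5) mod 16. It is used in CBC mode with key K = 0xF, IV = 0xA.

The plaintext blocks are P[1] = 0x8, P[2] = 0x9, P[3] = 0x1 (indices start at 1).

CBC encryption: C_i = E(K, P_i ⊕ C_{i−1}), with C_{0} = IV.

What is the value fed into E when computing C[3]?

C[1]: P[1] ⊕ 0xA = 0x2; E(K, 0x2) = 0x2.
C[2]: P[2] ⊕ 0x2 = 0xB; E(K, 0xB) = 0x9.
C[3]: P[3] ⊕ 0x9 = 0x8; E(K, 0x8) = 0xC.
So the input to E for block [3] is 0x8.

0x8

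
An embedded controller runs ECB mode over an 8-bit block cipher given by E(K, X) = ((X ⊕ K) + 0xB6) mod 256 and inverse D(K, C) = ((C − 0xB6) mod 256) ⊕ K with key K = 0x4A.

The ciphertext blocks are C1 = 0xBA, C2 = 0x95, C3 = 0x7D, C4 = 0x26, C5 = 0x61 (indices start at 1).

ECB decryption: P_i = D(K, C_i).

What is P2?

P2: D(K, 0x95) = 0x95.

P2 = 0x95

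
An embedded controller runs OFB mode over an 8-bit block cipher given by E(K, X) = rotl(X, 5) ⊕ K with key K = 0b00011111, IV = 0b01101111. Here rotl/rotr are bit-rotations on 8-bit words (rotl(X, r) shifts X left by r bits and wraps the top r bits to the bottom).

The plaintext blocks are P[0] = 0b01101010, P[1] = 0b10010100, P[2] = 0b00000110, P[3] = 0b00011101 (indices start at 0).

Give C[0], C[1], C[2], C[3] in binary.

C[0] = 0b10011000, C[1] = 0b11010101, C[2] = 0b00110001, C[3] = 0b11100100

OFB encryption: S_i = E(K, S_{i−1}) with S_{−1} = IV; C_i = P_i ⊕ S_i.
C[0]: S = E(K, 0b01101111) = 0b11110010; 0b01101010 ⊕ 0b11110010 = 0b10011000.
C[1]: S = E(K, 0b11110010) = 0b01000001; 0b10010100 ⊕ 0b01000001 = 0b11010101.
C[2]: S = E(K, 0b01000001) = 0b00110111; 0b00000110 ⊕ 0b00110111 = 0b00110001.
C[3]: S = E(K, 0b00110111) = 0b11111001; 0b00011101 ⊕ 0b11111001 = 0b11100100.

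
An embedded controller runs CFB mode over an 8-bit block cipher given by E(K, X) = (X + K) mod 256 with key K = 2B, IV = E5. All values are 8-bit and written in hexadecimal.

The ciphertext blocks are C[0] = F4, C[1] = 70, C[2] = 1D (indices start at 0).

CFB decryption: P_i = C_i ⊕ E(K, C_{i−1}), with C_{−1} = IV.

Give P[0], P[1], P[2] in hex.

P[0] = E4, P[1] = 6F, P[2] = 86

P[0]: E(K, E5) = 10; F4 ⊕ 10 = E4.
P[1]: E(K, F4) = 1F; 70 ⊕ 1F = 6F.
P[2]: E(K, 70) = 9B; 1D ⊕ 9B = 86.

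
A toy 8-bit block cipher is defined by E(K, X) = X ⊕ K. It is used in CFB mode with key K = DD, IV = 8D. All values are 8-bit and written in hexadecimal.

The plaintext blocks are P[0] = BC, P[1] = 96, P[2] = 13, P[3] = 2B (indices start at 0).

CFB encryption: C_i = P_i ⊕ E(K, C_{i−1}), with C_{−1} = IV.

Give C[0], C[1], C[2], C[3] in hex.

C[0]: E(K, 8D) = 50; BC ⊕ 50 = EC.
C[1]: E(K, EC) = 31; 96 ⊕ 31 = A7.
C[2]: E(K, A7) = 7A; 13 ⊕ 7A = 69.
C[3]: E(K, 69) = B4; 2B ⊕ B4 = 9F.

C[0] = EC, C[1] = A7, C[2] = 69, C[3] = 9F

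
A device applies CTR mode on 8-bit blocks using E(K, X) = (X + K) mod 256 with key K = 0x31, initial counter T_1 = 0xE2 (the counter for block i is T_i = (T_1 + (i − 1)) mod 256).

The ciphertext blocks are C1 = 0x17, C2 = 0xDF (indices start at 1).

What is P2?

CTR decryption: S_i = E(K, T_i) where T_i is the counter for block i; P_i = C_i ⊕ S_i.
P2: T = 0xE3, S = E(K, T) = 0x14; 0xDF ⊕ 0x14 = 0xCB.

P2 = 0xCB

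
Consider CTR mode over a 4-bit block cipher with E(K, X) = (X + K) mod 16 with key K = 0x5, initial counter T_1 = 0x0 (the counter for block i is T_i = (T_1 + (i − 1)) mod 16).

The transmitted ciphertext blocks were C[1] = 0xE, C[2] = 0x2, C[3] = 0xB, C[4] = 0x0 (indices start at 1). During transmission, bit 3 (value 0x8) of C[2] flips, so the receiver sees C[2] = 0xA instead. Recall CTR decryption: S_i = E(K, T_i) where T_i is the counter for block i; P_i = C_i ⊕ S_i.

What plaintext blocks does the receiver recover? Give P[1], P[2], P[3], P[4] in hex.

P[1] = 0xB, P[2] = 0xC, P[3] = 0xC, P[4] = 0x8

Only C[2] changed, to 0xA. In CTR, a change in C_i flips the same bit in P_i only; the keystream is unaffected. Decrypting the received ciphertext:
P[1]: T = 0x0, S = E(K, T) = 0x5; 0xE ⊕ 0x5 = 0xB.
P[2]: T = 0x1, S = E(K, T) = 0x6; 0xA ⊕ 0x6 = 0xC.
P[3]: T = 0x2, S = E(K, T) = 0x7; 0xB ⊕ 0x7 = 0xC.
P[4]: T = 0x3, S = E(K, T) = 0x8; 0x0 ⊕ 0x8 = 0x8.
Blocks that differ from the original plaintext: P[2].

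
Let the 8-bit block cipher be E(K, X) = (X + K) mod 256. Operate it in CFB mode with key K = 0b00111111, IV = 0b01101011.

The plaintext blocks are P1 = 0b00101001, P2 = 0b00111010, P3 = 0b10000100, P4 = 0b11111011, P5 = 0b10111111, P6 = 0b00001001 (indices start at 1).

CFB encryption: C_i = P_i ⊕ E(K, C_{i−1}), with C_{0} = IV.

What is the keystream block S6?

C1: E(K, 0b01101011) = 0b10101010; 0b00101001 ⊕ 0b10101010 = 0b10000011.
C2: E(K, 0b10000011) = 0b11000010; 0b00111010 ⊕ 0b11000010 = 0b11111000.
C3: E(K, 0b11111000) = 0b00110111; 0b10000100 ⊕ 0b00110111 = 0b10110011.
C4: E(K, 0b10110011) = 0b11110010; 0b11111011 ⊕ 0b11110010 = 0b00001001.
C5: E(K, 0b00001001) = 0b01001000; 0b10111111 ⊕ 0b01001000 = 0b11110111.
C6: E(K, 0b11110111) = 0b00110110; 0b00001001 ⊕ 0b00110110 = 0b00111111.
So S6 = 0b00110110.

0b00110110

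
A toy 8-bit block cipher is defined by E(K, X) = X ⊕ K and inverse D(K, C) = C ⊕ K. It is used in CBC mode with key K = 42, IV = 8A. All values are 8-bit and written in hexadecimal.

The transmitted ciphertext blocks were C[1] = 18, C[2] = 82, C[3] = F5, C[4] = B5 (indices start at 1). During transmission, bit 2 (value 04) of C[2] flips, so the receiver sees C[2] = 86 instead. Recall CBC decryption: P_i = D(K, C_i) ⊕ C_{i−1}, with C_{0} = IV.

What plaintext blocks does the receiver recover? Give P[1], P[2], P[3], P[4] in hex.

P[1] = D0, P[2] = DC, P[3] = 31, P[4] = 02

Only C[2] changed, to 86. In CBC, a change in C_i garbles P_i and flips the same bit in P_{i+1}. Decrypting the received ciphertext:
P[1]: D(K, 18) = 5A; 5A ⊕ 8A = D0.
P[2]: D(K, 86) = C4; C4 ⊕ 18 = DC.
P[3]: D(K, F5) = B7; B7 ⊕ 86 = 31.
P[4]: D(K, B5) = F7; F7 ⊕ F5 = 02.
Blocks that differ from the original plaintext: P[2], P[3].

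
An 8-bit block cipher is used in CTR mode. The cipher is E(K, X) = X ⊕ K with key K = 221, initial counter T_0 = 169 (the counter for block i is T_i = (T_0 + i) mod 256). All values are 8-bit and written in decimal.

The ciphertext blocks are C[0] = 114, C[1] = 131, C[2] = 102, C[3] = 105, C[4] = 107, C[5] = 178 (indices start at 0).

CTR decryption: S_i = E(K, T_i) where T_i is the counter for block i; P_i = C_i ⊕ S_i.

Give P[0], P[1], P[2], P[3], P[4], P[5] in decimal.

P[0] = 6, P[1] = 244, P[2] = 16, P[3] = 24, P[4] = 27, P[5] = 193

P[0]: T = 169, S = E(K, T) = 116; 114 ⊕ 116 = 6.
P[1]: T = 170, S = E(K, T) = 119; 131 ⊕ 119 = 244.
P[2]: T = 171, S = E(K, T) = 118; 102 ⊕ 118 = 16.
P[3]: T = 172, S = E(K, T) = 113; 105 ⊕ 113 = 24.
P[4]: T = 173, S = E(K, T) = 112; 107 ⊕ 112 = 27.
P[5]: T = 174, S = E(K, T) = 115; 178 ⊕ 115 = 193.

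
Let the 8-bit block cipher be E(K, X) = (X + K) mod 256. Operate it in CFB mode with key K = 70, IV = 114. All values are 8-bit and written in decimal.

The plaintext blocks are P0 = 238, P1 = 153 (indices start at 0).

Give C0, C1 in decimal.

C0 = 86, C1 = 5

CFB encryption: C_i = P_i ⊕ E(K, C_{i−1}), with C_{−1} = IV.
C0: E(K, 114) = 184; 238 ⊕ 184 = 86.
C1: E(K, 86) = 156; 153 ⊕ 156 = 5.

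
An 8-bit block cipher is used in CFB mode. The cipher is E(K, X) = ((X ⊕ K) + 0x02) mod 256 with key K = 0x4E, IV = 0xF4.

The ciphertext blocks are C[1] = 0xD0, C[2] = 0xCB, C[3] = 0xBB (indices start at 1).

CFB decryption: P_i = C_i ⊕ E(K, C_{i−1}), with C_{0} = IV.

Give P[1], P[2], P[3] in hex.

P[1]: E(K, 0xF4) = 0xBC; 0xD0 ⊕ 0xBC = 0x6C.
P[2]: E(K, 0xD0) = 0xA0; 0xCB ⊕ 0xA0 = 0x6B.
P[3]: E(K, 0xCB) = 0x87; 0xBB ⊕ 0x87 = 0x3C.

P[1] = 0x6C, P[2] = 0x6B, P[3] = 0x3C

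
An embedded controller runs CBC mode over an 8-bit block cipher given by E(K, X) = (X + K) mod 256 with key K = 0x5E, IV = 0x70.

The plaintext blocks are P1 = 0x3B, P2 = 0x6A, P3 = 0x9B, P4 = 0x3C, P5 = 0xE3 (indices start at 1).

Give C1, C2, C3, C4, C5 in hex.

C1 = 0xA9, C2 = 0x21, C3 = 0x18, C4 = 0x82, C5 = 0xBF

CBC encryption: C_i = E(K, P_i ⊕ C_{i−1}), with C_{0} = IV.
C1: P1 ⊕ 0x70 = 0x4B; E(K, 0x4B) = 0xA9.
C2: P2 ⊕ 0xA9 = 0xC3; E(K, 0xC3) = 0x21.
C3: P3 ⊕ 0x21 = 0xBA; E(K, 0xBA) = 0x18.
C4: P4 ⊕ 0x18 = 0x24; E(K, 0x24) = 0x82.
C5: P5 ⊕ 0x82 = 0x61; E(K, 0x61) = 0xBF.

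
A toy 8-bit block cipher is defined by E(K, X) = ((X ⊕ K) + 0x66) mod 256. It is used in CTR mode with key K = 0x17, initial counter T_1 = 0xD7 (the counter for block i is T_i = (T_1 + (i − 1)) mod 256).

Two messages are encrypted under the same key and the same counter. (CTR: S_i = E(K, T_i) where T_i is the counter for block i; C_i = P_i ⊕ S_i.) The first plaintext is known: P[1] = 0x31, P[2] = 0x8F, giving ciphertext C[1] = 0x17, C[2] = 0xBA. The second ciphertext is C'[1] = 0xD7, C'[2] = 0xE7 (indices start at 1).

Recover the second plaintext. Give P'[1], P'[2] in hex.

In CTR with a reused counter, both messages share the same keystream S_i, so C_i ⊕ C'_i = P_i ⊕ P'_i and thus P'_i = P_i ⊕ C_i ⊕ C'_i.
P'[1]: 0x31 ⊕ 0x17 ⊕ 0xD7 = 0xF1.
P'[2]: 0x8F ⊕ 0xBA ⊕ 0xE7 = 0xD2.

P'[1] = 0xF1, P'[2] = 0xD2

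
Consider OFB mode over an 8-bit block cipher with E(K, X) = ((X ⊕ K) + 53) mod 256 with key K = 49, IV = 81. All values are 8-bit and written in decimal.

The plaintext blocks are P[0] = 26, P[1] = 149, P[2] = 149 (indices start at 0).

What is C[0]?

C[0] = 143

OFB encryption: S_i = E(K, S_{i−1}) with S_{−1} = IV; C_i = P_i ⊕ S_i.
C[0]: S = E(K, 81) = 149; 26 ⊕ 149 = 143.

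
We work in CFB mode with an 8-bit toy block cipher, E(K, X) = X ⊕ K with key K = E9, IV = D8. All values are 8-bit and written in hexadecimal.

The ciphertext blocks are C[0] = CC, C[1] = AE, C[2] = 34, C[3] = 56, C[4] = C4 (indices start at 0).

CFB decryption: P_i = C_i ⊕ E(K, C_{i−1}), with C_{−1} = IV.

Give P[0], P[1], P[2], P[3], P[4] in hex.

P[0]: E(K, D8) = 31; CC ⊕ 31 = FD.
P[1]: E(K, CC) = 25; AE ⊕ 25 = 8B.
P[2]: E(K, AE) = 47; 34 ⊕ 47 = 73.
P[3]: E(K, 34) = DD; 56 ⊕ DD = 8B.
P[4]: E(K, 56) = BF; C4 ⊕ BF = 7B.

P[0] = FD, P[1] = 8B, P[2] = 73, P[3] = 8B, P[4] = 7B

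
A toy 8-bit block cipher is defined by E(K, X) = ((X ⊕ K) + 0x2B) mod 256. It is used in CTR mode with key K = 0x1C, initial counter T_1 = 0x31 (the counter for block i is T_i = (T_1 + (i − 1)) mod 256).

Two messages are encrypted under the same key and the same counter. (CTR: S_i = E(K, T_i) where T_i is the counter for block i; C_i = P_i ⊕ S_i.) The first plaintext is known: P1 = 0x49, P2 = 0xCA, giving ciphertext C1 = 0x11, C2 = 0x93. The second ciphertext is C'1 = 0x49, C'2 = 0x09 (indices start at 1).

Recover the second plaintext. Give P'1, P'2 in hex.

In CTR with a reused counter, both messages share the same keystream S_i, so C_i ⊕ C'_i = P_i ⊕ P'_i and thus P'_i = P_i ⊕ C_i ⊕ C'_i.
P'1: 0x49 ⊕ 0x11 ⊕ 0x49 = 0x11.
P'2: 0xCA ⊕ 0x93 ⊕ 0x09 = 0x50.

P'1 = 0x11, P'2 = 0x50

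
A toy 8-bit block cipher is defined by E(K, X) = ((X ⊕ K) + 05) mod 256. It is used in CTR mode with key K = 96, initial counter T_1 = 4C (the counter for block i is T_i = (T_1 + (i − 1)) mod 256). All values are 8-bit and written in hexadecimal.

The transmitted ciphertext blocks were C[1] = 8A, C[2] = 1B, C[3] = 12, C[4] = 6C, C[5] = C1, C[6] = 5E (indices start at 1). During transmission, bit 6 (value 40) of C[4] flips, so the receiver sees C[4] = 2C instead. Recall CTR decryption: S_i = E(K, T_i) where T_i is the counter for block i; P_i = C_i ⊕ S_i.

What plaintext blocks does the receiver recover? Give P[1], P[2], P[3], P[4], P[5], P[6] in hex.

Only C[4] changed, to 2C. In CTR, a change in C_i flips the same bit in P_i only; the keystream is unaffected. Decrypting the received ciphertext:
P[1]: T = 4C, S = E(K, T) = DF; 8A ⊕ DF = 55.
P[2]: T = 4D, S = E(K, T) = E0; 1B ⊕ E0 = FB.
P[3]: T = 4E, S = E(K, T) = DD; 12 ⊕ DD = CF.
P[4]: T = 4F, S = E(K, T) = DE; 2C ⊕ DE = F2.
P[5]: T = 50, S = E(K, T) = CB; C1 ⊕ CB = 0A.
P[6]: T = 51, S = E(K, T) = CC; 5E ⊕ CC = 92.
Blocks that differ from the original plaintext: P[4].

P[1] = 55, P[2] = FB, P[3] = CF, P[4] = F2, P[5] = 0A, P[6] = 92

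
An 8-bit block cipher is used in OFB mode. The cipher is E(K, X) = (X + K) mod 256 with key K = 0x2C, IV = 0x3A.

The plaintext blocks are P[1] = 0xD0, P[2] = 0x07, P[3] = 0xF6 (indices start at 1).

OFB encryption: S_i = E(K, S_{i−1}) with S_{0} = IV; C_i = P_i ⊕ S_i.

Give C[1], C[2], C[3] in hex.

C[1] = 0xB6, C[2] = 0x95, C[3] = 0x48

C[1]: S = E(K, 0x3A) = 0x66; 0xD0 ⊕ 0x66 = 0xB6.
C[2]: S = E(K, 0x66) = 0x92; 0x07 ⊕ 0x92 = 0x95.
C[3]: S = E(K, 0x92) = 0xBE; 0xF6 ⊕ 0xBE = 0x48.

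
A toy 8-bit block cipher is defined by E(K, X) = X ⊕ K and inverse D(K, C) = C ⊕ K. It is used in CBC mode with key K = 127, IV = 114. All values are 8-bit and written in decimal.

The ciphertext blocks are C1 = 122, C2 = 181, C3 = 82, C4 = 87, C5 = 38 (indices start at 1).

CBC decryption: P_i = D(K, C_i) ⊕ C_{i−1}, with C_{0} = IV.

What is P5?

P5: D(K, 38) = 89; 89 ⊕ 87 = 14.

P5 = 14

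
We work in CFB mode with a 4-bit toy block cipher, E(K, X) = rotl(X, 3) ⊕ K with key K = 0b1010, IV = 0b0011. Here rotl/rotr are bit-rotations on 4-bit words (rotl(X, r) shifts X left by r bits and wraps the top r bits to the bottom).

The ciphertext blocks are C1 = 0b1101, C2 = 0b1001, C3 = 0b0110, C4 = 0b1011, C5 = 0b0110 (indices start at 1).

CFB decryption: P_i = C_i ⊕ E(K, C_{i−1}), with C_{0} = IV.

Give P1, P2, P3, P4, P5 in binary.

P1: E(K, 0b0011) = 0b0011; 0b1101 ⊕ 0b0011 = 0b1110.
P2: E(K, 0b1101) = 0b0100; 0b1001 ⊕ 0b0100 = 0b1101.
P3: E(K, 0b1001) = 0b0110; 0b0110 ⊕ 0b0110 = 0b0000.
P4: E(K, 0b0110) = 0b1001; 0b1011 ⊕ 0b1001 = 0b0010.
P5: E(K, 0b1011) = 0b0111; 0b0110 ⊕ 0b0111 = 0b0001.

P1 = 0b1110, P2 = 0b1101, P3 = 0b0000, P4 = 0b0010, P5 = 0b0001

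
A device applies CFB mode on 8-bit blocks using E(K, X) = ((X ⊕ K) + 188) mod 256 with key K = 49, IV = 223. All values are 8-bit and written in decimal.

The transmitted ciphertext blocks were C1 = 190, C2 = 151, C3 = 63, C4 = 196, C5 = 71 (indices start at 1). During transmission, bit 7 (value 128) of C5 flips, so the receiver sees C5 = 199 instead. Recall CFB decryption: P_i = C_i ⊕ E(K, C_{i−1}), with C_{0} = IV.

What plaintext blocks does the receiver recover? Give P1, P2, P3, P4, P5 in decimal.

P1 = 20, P2 = 220, P3 = 93, P4 = 14, P5 = 118

Only C5 changed, to 199. In CFB, a change in C_i flips the same bit in P_i and garbles P_{i+1}. Decrypting the received ciphertext:
P1: E(K, 223) = 170; 190 ⊕ 170 = 20.
P2: E(K, 190) = 75; 151 ⊕ 75 = 220.
P3: E(K, 151) = 98; 63 ⊕ 98 = 93.
P4: E(K, 63) = 202; 196 ⊕ 202 = 14.
P5: E(K, 196) = 177; 199 ⊕ 177 = 118.
Blocks that differ from the original plaintext: P5.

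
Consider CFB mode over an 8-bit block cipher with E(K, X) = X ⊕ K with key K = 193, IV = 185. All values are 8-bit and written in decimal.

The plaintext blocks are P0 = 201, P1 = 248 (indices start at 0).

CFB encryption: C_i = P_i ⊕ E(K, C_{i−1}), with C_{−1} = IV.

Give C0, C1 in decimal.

C0: E(K, 185) = 120; 201 ⊕ 120 = 177.
C1: E(K, 177) = 112; 248 ⊕ 112 = 136.

C0 = 177, C1 = 136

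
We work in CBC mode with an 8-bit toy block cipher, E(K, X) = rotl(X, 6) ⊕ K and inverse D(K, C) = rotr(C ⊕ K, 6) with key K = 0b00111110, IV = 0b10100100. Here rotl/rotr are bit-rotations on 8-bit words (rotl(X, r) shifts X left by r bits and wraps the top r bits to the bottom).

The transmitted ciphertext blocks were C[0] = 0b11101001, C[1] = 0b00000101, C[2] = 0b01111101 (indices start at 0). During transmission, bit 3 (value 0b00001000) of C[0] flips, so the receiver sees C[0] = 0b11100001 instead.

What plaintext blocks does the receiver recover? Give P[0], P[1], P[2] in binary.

P[0] = 0b11011011, P[1] = 0b00001101, P[2] = 0b00001000

CBC decryption: P_i = D(K, C_i) ⊕ C_{i−1}, with C_{−1} = IV.
Only C[0] changed, to 0b11100001. In CBC, a change in C_i garbles P_i and flips the same bit in P_{i+1}. Decrypting the received ciphertext:
P[0]: D(K, 0b11100001) = 0b01111111; 0b01111111 ⊕ 0b10100100 = 0b11011011.
P[1]: D(K, 0b00000101) = 0b11101100; 0b11101100 ⊕ 0b11100001 = 0b00001101.
P[2]: D(K, 0b01111101) = 0b00001101; 0b00001101 ⊕ 0b00000101 = 0b00001000.
Blocks that differ from the original plaintext: P[0], P[1].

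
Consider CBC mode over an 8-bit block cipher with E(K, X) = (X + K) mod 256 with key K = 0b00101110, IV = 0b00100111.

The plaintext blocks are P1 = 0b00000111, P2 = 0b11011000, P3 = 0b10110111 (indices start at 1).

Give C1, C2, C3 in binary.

CBC encryption: C_i = E(K, P_i ⊕ C_{i−1}), with C_{0} = IV.
C1: P1 ⊕ 0b00100111 = 0b00100000; E(K, 0b00100000) = 0b01001110.
C2: P2 ⊕ 0b01001110 = 0b10010110; E(K, 0b10010110) = 0b11000100.
C3: P3 ⊕ 0b11000100 = 0b01110011; E(K, 0b01110011) = 0b10100001.

C1 = 0b01001110, C2 = 0b11000100, C3 = 0b10100001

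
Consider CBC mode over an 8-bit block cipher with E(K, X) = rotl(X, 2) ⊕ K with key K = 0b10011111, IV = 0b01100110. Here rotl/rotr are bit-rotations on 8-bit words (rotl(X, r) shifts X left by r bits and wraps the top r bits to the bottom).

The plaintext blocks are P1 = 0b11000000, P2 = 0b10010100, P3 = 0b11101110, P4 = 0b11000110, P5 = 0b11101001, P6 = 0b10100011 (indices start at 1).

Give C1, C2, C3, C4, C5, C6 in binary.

C1 = 0b00000101, C2 = 0b11011001, C3 = 0b01000011, C4 = 0b10001001, C5 = 0b00011110, C6 = 0b01101001

CBC encryption: C_i = E(K, P_i ⊕ C_{i−1}), with C_{0} = IV.
C1: P1 ⊕ 0b01100110 = 0b10100110; E(K, 0b10100110) = 0b00000101.
C2: P2 ⊕ 0b00000101 = 0b10010001; E(K, 0b10010001) = 0b11011001.
C3: P3 ⊕ 0b11011001 = 0b00110111; E(K, 0b00110111) = 0b01000011.
C4: P4 ⊕ 0b01000011 = 0b10000101; E(K, 0b10000101) = 0b10001001.
C5: P5 ⊕ 0b10001001 = 0b01100000; E(K, 0b01100000) = 0b00011110.
C6: P6 ⊕ 0b00011110 = 0b10111101; E(K, 0b10111101) = 0b01101001.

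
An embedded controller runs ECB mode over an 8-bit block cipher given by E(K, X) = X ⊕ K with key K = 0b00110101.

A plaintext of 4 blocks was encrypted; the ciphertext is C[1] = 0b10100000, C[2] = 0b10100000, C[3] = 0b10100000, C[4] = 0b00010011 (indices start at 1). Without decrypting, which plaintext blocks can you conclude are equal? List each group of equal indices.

P[1] = P[2] = P[3]

ECB encrypts each block independently with the same key, so equal ciphertext blocks imply equal plaintext blocks.
C[1] = C[2] = C[3] = 0b10100000, so P[1] = P[2] = P[3].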